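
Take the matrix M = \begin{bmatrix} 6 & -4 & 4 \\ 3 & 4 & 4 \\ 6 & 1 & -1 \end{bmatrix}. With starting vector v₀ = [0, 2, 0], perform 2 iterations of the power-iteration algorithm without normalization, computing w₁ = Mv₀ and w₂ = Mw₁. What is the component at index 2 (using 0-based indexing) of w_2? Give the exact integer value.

-42

w1 = Mv₀ = (-8, 8, 2)
w2 = Mw1 = (-72, 16, -42)
The requested component of w2 is -42.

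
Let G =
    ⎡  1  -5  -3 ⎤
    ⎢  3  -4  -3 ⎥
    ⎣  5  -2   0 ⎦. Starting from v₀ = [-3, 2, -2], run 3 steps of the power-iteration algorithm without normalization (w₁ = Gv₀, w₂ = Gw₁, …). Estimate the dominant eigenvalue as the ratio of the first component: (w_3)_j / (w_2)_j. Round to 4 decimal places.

w1 = Gv₀ = (1·(-3) + (-5)·2 + (-3)·(-2); 3·(-3) + (-4)·2 + (-3)·(-2); 5·(-3) + (-2)·2 + 0·(-2)) = (-7, -11, -19)
w2 = Gw1 = (1·(-7) + (-5)·(-11) + (-3)·(-19); 3·(-7) + (-4)·(-11) + (-3)·(-19); 5·(-7) + (-2)·(-11) + 0·(-19)) = (105, 80, -13)
w3 = Gw2 = (-256, 34, 365)
Ratio at component: -256 / 105 = -2.4381

-2.4381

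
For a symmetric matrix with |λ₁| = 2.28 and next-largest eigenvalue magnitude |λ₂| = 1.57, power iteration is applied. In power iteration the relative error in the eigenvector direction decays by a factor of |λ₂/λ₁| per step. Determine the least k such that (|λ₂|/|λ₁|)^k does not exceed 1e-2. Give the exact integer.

|λ₂/λ₁| = 1.57/2.28 = 0.68860
Need k ≥ ln(1e-2) / ln(0.68860) = -4.6052 / -0.3731 ≈ 12.343
Smallest integer k satisfying the bound: 13

13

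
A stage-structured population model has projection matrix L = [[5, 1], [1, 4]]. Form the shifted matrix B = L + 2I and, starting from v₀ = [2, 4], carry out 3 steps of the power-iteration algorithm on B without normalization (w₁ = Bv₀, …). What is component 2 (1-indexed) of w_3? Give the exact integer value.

1196

B = L + 2I has rows (7, 1); (1, 6)
w1 = Bv₀ = (18, 26)
w2 = Bw1 = (152, 174)
w3 = Bw2 = (1238, 1196)
Requested component of w3: 1196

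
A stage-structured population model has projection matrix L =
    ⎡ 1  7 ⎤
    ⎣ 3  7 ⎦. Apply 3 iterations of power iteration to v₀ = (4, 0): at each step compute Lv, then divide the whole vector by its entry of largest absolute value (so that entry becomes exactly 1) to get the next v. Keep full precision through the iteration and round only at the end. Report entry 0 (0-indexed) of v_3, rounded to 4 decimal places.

0.8120

Lv0 = (4.00000, 12.00000); divide by 12.00000 → v1 = (0.33333, 1.00000)
Lv1 = (7.33333, 8.00000); divide by 8.00000 → v2 = (0.91667, 1.00000)
Lv2 = (7.91667, 9.75000); divide by 9.75000 → v3 = (0.81197, 1.00000)
Requested entry of v3: 760/936 = 0.8120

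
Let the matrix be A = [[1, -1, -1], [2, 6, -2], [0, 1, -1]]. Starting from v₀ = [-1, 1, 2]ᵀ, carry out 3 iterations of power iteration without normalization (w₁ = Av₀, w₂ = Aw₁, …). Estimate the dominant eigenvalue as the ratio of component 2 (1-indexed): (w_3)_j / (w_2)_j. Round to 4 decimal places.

λ ≈ 7.3333

w1 = Av₀ = (1·(-1) + (-1)·1 + (-1)·2; 2·(-1) + 6·1 + (-2)·2; 0·(-1) + 1·1 + (-1)·2) = (-4, 0, -1)
w2 = Aw1 = (1·(-4) + (-1)·0 + (-1)·(-1); 2·(-4) + 6·0 + (-2)·(-1); 0·(-4) + 1·0 + (-1)·(-1)) = (-3, -6, 1)
w3 = Aw2 = (2, -44, -7)
Ratio at component: -44 / -6 = 7.3333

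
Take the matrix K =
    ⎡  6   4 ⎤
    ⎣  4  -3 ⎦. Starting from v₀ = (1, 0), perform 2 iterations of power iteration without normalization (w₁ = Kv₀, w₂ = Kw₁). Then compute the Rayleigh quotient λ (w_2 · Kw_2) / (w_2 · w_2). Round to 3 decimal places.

w1 = Kv₀ = (6·1 + 4·0; 4·1 + (-3)·0) = (6, 4)
w2 = Kw1 = (6·6 + 4·4; 4·6 + (-3)·4) = (52, 12)
Kw2 = (360, 172)
w2·Kw2 = 52·360 + 12·172 = 20784; w2·w2 = 52·52 + 12·12 = 2848
λ ≈ 20784/2848 = 7.298

7.298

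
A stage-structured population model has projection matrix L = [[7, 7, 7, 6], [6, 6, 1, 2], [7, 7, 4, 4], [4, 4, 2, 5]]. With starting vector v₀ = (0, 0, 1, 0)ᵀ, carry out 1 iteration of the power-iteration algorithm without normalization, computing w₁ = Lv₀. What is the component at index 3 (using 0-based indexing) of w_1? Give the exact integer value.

2

w1 = Lv₀ = (7·0 + 7·0 + 7·1 + 6·0; 6·0 + 6·0 + 1·1 + 2·0; 7·0 + 7·0 + 4·1 + 4·0; 4·0 + 4·0 + 2·1 + 5·0) = (7, 1, 4, 2)
The requested component of w1 is 2.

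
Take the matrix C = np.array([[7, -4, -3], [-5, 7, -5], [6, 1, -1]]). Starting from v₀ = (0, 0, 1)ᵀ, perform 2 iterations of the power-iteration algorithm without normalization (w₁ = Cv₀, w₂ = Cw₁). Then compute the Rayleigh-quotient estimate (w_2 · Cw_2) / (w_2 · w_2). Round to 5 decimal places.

w1 = Cv₀ = (7·0 + (-4)·0 + (-3)·1; (-5)·0 + 7·0 + (-5)·1; 6·0 + 1·0 + (-1)·1) = (-3, -5, -1)
w2 = Cw1 = (7·(-3) + (-4)·(-5) + (-3)·(-1); (-5)·(-3) + 7·(-5) + (-5)·(-1); 6·(-3) + 1·(-5) + (-1)·(-1)) = (2, -15, -22)
Cw2 = (140, -5, 19)
w2·Cw2 = 2·140 + (-15)·(-5) + (-22)·19 = -63; w2·w2 = 2·2 + (-15)·(-15) + (-22)·(-22) = 713
λ ≈ -63/713 = -0.08836

-0.08836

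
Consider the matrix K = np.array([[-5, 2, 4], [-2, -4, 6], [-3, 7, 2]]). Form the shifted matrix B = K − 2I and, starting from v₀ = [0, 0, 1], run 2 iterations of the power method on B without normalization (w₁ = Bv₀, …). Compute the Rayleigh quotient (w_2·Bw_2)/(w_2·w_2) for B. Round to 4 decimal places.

-10.0414

B = K − 2I has rows (-7, 2, 4); (-2, -6, 6); (-3, 7, 0)
w1 = Bv₀ = ((-7)·0 + 2·0 + 4·1; (-2)·0 + (-6)·0 + 6·1; (-3)·0 + 7·0 + 0·1) = (4, 6, 0)
w2 = Bw1 = ((-7)·4 + 2·6 + 4·0; (-2)·4 + (-6)·6 + 6·0; (-3)·4 + 7·6 + 0·0) = (-16, -44, 30)
Bw2 = (144, 476, -260)
w2·Bw2 = -31048; w2·w2 = 3092; μ ≈ -31048/3092 = -10.0414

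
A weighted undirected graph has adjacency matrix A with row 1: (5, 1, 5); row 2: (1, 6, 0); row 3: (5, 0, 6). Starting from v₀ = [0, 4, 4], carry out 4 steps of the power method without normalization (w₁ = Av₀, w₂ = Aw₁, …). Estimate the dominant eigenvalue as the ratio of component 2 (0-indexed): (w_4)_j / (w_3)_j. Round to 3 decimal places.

10.835

w1 = Av₀ = (24, 24, 24)
w2 = Aw1 = (264, 168, 264)
w3 = Aw2 = (2808, 1272, 2904)
w4 = Aw3 = (29832, 10440, 31464)
Ratio at component: 31464 / 2904 = 10.835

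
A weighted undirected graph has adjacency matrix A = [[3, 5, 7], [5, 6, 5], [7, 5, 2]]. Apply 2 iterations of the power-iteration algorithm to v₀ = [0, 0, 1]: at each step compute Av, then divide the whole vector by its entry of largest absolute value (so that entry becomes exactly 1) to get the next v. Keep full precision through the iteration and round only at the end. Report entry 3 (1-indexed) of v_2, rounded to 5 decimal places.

Av0 = (7.000000, 5.000000, 2.000000); divide by 7.000000 → v1 = (1.000000, 0.714286, 0.285714)
Av1 = (8.571429, 10.714286, 11.142857); divide by 11.142857 → v2 = (0.769231, 0.961538, 1.000000)
Requested entry of v2: 78/78 = 1.00000

1.00000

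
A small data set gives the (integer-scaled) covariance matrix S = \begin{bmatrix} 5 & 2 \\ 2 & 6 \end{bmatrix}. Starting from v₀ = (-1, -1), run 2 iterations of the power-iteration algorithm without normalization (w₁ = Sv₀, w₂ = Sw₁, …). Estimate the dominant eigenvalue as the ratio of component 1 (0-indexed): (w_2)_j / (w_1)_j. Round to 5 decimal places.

7.75000

w1 = Sv₀ = (-7, -8)
w2 = Sw1 = (-51, -62)
Ratio at component: -62 / -8 = 7.75000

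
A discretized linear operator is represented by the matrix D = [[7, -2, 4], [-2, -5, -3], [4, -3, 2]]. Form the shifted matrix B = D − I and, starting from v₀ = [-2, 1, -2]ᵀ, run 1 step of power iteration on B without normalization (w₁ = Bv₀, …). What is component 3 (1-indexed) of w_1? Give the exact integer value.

-13

B = D − I has rows (6, -2, 4); (-2, -6, -3); (4, -3, 1)
w1 = Bv₀ = (-22, 4, -13)
Requested component of w1: -13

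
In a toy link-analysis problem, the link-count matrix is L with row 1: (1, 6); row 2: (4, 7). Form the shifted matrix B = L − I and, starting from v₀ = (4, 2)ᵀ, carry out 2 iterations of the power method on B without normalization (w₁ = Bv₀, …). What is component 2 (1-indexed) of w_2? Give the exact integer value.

B = L − I has rows (0, 6); (4, 6)
w1 = Bv₀ = (0·4 + 6·2; 4·4 + 6·2) = (12, 28)
w2 = Bw1 = (0·12 + 6·28; 4·12 + 6·28) = (168, 216)
Requested component of w2: 216

216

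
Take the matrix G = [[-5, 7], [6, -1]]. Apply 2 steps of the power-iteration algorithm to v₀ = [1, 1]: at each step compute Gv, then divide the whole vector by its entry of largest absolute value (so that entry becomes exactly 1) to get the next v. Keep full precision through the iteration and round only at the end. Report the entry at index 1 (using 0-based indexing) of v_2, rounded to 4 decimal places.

0.2800

Gv0 = (2.00000, 5.00000); divide by 5.00000 → v1 = (0.40000, 1.00000)
Gv1 = (5.00000, 1.40000); divide by 5.00000 → v2 = (1.00000, 0.28000)
Requested entry of v2: 7/25 = 0.2800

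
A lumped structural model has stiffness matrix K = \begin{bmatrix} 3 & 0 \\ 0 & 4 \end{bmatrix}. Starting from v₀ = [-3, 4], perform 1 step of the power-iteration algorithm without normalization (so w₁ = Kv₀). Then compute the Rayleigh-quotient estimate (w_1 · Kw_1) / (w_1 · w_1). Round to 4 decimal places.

w1 = Kv₀ = (-9, 16)
Kw1 = (-27, 64)
w1·Kw1 = (-9)·(-27) + 16·64 = 1267; w1·w1 = (-9)·(-9) + 16·16 = 337
λ ≈ 1267/337 = 3.7596

λ ≈ 3.7596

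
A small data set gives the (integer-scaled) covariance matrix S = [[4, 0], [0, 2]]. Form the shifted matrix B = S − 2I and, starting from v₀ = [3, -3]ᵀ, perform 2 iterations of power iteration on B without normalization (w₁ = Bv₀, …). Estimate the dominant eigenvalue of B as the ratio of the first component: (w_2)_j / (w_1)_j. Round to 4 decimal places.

B = S − 2I has rows (2, 0); (0, 0)
w1 = Bv₀ = (2·3 + 0·(-3); 0·3 + 0·(-3)) = (6, 0)
w2 = Bw1 = (2·6 + 0·0; 0·6 + 0·0) = (12, 0)
Ratio: 12/6 = 2.0000

2.0000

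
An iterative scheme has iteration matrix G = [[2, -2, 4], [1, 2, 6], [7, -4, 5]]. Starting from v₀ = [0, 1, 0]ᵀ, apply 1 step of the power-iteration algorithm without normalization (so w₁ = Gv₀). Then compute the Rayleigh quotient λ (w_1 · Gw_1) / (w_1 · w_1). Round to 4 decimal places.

w1 = Gv₀ = (2·0 + (-2)·1 + 4·0; 1·0 + 2·1 + 6·0; 7·0 + (-4)·1 + 5·0) = (-2, 2, -4)
Gw1 = (-24, -22, -42)
w1·Gw1 = (-2)·(-24) + 2·(-22) + (-4)·(-42) = 172; w1·w1 = (-2)·(-2) + 2·2 + (-4)·(-4) = 24
λ ≈ 172/24 = 7.1667

7.1667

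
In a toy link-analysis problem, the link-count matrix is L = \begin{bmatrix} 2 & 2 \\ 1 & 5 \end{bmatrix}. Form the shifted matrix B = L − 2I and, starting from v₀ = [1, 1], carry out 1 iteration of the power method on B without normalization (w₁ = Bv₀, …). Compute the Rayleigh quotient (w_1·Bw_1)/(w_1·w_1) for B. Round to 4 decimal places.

B = L − 2I has rows (0, 2); (1, 3)
w1 = Bv₀ = (2, 4)
Bw1 = (8, 14)
w1·Bw1 = 72; w1·w1 = 20; μ ≈ 72/20 = 3.6000

3.6000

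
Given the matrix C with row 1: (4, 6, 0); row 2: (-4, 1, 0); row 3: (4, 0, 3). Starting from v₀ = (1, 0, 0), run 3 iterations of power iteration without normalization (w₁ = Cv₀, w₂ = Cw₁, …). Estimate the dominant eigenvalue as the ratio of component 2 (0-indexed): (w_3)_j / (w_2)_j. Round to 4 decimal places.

λ ≈ 1.8571

w1 = Cv₀ = (4·1 + 6·0 + 0·0; (-4)·1 + 1·0 + 0·0; 4·1 + 0·0 + 3·0) = (4, -4, 4)
w2 = Cw1 = (4·4 + 6·(-4) + 0·4; (-4)·4 + 1·(-4) + 0·4; 4·4 + 0·(-4) + 3·4) = (-8, -20, 28)
w3 = Cw2 = (-152, 12, 52)
Ratio at component: 52 / 28 = 1.8571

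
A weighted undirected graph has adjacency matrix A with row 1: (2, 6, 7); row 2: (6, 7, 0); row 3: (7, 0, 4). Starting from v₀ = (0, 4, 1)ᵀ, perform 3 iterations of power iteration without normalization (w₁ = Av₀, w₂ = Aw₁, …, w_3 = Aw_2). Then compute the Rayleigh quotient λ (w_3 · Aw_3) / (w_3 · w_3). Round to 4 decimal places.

13.0862

w1 = Av₀ = (2·0 + 6·4 + 7·1; 6·0 + 7·4 + 0·1; 7·0 + 0·4 + 4·1) = (31, 28, 4)
w2 = Aw1 = (2·31 + 6·28 + 7·4; 6·31 + 7·28 + 0·4; 7·31 + 0·28 + 4·4) = (258, 382, 233)
w3 = Aw2 = (4439, 4222, 2738)
Aw3 = (53376, 56188, 42025)
w3·Aw3 = 4439·53376 + 4222·56188 + 2738·42025 = 589226250; w3·w3 = 4439·4439 + 4222·4222 + 2738·2738 = 45026649
λ ≈ 589226250/45026649 = 13.0862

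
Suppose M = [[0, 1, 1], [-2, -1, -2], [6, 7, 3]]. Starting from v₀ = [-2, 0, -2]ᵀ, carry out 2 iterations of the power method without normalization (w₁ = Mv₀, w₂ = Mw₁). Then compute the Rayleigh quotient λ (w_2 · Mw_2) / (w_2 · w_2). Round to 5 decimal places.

λ ≈ -1.06536

w1 = Mv₀ = (0·(-2) + 1·0 + 1·(-2); (-2)·(-2) + (-1)·0 + (-2)·(-2); 6·(-2) + 7·0 + 3·(-2)) = (-2, 8, -18)
w2 = Mw1 = (0·(-2) + 1·8 + 1·(-18); (-2)·(-2) + (-1)·8 + (-2)·(-18); 6·(-2) + 7·8 + 3·(-18)) = (-10, 32, -10)
Mw2 = (22, 8, 134)
w2·Mw2 = (-10)·22 + 32·8 + (-10)·134 = -1304; w2·w2 = (-10)·(-10) + 32·32 + (-10)·(-10) = 1224
λ ≈ -1304/1224 = -1.06536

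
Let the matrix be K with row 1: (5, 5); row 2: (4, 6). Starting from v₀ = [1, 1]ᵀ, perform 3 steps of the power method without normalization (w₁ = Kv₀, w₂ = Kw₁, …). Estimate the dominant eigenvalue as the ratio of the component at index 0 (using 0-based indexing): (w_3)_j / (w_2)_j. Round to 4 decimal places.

10.0000

w1 = Kv₀ = (5·1 + 5·1; 4·1 + 6·1) = (10, 10)
w2 = Kw1 = (5·10 + 5·10; 4·10 + 6·10) = (100, 100)
w3 = Kw2 = (1000, 1000)
Ratio at component: 1000 / 100 = 10.0000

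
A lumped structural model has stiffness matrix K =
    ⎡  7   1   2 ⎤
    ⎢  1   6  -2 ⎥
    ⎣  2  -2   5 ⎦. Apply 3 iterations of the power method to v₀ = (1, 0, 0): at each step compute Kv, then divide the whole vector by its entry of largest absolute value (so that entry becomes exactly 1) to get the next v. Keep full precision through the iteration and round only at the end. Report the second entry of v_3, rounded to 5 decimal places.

0.14849

Kv0 = (7.000000, 1.000000, 2.000000); divide by 7.000000 → v1 = (1.000000, 0.142857, 0.285714)
Kv1 = (7.714286, 1.285714, 3.142857); divide by 7.714286 → v2 = (1.000000, 0.166667, 0.407407)
Kv2 = (7.981481, 1.185185, 3.703704); divide by 7.981481 → v3 = (1.000000, 0.148492, 0.464037)
Requested entry of v3: 64/431 = 0.14849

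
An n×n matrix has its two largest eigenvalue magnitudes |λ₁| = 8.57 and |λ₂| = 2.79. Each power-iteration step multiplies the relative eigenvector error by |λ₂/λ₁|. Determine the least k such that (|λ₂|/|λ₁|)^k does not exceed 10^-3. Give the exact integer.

7

|λ₂/λ₁| = 2.79/8.57 = 0.32555
Need k ≥ ln(10^-3) / ln(0.32555) = -6.9078 / -1.1222 ≈ 6.155
Smallest integer k satisfying the bound: 7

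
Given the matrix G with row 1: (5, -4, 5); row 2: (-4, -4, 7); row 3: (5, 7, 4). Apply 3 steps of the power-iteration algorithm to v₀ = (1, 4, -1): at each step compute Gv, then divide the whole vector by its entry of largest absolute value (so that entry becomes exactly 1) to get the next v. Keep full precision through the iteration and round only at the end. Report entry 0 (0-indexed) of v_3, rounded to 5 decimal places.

0.42905

Gv0 = (-16.000000, -27.000000, 29.000000); divide by 29.000000 → v1 = (-0.551724, -0.931034, 1.000000)
Gv1 = (5.965517, 12.931034, -5.275862); divide by 12.931034 → v2 = (0.461333, 1.000000, -0.408000)
Gv2 = (-3.733333, -8.701333, 7.674667); divide by -8.701333 → v3 = (0.429053, 1.000000, -0.882010)
Requested entry of v3: -1400/-3263 = 0.42905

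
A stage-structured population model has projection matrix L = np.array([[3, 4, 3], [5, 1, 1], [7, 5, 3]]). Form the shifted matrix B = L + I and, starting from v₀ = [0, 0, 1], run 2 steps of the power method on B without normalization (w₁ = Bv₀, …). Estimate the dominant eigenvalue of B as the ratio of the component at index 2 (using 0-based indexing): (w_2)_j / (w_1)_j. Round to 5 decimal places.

μ ≈ 10.50000

B = L + I has rows (4, 4, 3); (5, 2, 1); (7, 5, 4)
w1 = Bv₀ = (3, 1, 4)
w2 = Bw1 = (28, 21, 42)
Ratio: 42/4 = 10.50000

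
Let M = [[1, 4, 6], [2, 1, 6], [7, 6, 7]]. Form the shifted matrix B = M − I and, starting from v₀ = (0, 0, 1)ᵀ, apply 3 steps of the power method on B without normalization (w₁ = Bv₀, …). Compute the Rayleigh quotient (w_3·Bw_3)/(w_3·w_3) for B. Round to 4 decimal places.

13.4670

B = M − I has rows (0, 4, 6); (2, 0, 6); (7, 6, 6)
w1 = Bv₀ = (6, 6, 6)
w2 = Bw1 = (60, 48, 114)
w3 = Bw2 = (876, 804, 1392)
Bw3 = (11568, 10104, 19308)
w3·Bw3 = 45133920; w3·w3 = 3351456; μ ≈ 45133920/3351456 = 13.4670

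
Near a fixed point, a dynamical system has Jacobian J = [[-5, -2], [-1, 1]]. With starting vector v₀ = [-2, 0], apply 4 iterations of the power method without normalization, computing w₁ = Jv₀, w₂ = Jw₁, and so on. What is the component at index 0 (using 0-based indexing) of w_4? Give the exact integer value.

w1 = Jv₀ = ((-5)·(-2) + (-2)·0; (-1)·(-2) + 1·0) = (10, 2)
w2 = Jw1 = ((-5)·10 + (-2)·2; (-1)·10 + 1·2) = (-54, -8)
w3 = Jw2 = (286, 46)
w4 = Jw3 = (-1522, -240)
The requested component of w4 is -1522.

-1522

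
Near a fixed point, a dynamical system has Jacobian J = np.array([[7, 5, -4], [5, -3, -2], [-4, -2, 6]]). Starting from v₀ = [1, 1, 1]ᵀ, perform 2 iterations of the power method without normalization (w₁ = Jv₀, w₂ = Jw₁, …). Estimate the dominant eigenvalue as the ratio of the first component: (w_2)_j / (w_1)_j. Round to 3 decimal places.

λ ≈ 7.000

w1 = Jv₀ = (7·1 + 5·1 + (-4)·1; 5·1 + (-3)·1 + (-2)·1; (-4)·1 + (-2)·1 + 6·1) = (8, 0, 0)
w2 = Jw1 = (7·8 + 5·0 + (-4)·0; 5·8 + (-3)·0 + (-2)·0; (-4)·8 + (-2)·0 + 6·0) = (56, 40, -32)
Ratio at component: 56 / 8 = 7.000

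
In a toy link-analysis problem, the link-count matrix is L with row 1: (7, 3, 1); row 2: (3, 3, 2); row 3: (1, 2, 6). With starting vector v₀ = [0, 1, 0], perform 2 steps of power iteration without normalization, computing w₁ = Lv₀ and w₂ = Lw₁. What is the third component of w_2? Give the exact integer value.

21

w1 = Lv₀ = (3, 3, 2)
w2 = Lw1 = (32, 22, 21)
The requested component of w2 is 21.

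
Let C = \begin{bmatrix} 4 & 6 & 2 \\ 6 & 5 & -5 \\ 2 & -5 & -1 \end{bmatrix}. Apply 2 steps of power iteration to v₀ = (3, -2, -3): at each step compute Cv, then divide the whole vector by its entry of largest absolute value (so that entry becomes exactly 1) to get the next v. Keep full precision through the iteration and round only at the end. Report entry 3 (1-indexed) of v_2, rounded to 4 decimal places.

Cv0 = (-6.00000, 23.00000, 19.00000); divide by 23.00000 → v1 = (-0.26087, 1.00000, 0.82609)
Cv1 = (6.60870, -0.69565, -6.34783); divide by 6.60870 → v2 = (1.00000, -0.10526, -0.96053)
Requested entry of v2: -146/152 = -0.9605

-0.9605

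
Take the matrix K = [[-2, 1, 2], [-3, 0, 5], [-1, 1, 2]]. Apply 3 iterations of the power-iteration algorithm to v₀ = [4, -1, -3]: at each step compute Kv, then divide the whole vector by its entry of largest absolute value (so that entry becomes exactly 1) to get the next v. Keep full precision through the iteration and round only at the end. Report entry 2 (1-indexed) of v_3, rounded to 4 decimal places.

1.0000

Kv0 = (-15.00000, -27.00000, -11.00000); divide by -27.00000 → v1 = (0.55556, 1.00000, 0.40741)
Kv1 = (0.70370, 0.37037, 1.25926); divide by 1.25926 → v2 = (0.55882, 0.29412, 1.00000)
Kv2 = (1.17647, 3.32353, 1.73529); divide by 3.32353 → v3 = (0.35398, 1.00000, 0.52212)
Requested entry of v3: -113/-113 = 1.0000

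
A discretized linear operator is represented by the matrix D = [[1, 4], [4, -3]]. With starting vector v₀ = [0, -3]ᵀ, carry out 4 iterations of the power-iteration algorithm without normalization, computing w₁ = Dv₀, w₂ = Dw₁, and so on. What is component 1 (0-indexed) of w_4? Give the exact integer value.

w1 = Dv₀ = (-12, 9)
w2 = Dw1 = (24, -75)
w3 = Dw2 = (-276, 321)
w4 = Dw3 = (1008, -2067)
The requested component of w4 is -2067.

-2067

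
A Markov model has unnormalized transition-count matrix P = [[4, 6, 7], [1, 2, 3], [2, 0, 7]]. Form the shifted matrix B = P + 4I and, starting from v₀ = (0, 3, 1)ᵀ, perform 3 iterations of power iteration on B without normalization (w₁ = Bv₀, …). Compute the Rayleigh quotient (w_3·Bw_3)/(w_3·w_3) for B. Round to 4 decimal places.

B = P + 4I has rows (8, 6, 7); (1, 6, 3); (2, 0, 11)
w1 = Bv₀ = (8·0 + 6·3 + 7·1; 1·0 + 6·3 + 3·1; 2·0 + 0·3 + 11·1) = (25, 21, 11)
w2 = Bw1 = (8·25 + 6·21 + 7·11; 1·25 + 6·21 + 3·11; 2·25 + 0·21 + 11·11) = (403, 184, 171)
w3 = Bw2 = (5525, 2020, 2687)
Bw3 = (75129, 25706, 40607)
w3·Bw3 = 576124854; w3·w3 = 41825994; μ ≈ 576124854/41825994 = 13.7743

13.7743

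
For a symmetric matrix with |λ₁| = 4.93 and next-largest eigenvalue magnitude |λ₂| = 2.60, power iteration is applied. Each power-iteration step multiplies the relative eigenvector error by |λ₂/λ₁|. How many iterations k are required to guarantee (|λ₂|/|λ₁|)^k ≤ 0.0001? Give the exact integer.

|λ₂/λ₁| = 2.60/4.93 = 0.52738
Need k ≥ ln(0.0001) / ln(0.52738) = -9.2103 / -0.6398 ≈ 14.395
Smallest integer k satisfying the bound: 15

15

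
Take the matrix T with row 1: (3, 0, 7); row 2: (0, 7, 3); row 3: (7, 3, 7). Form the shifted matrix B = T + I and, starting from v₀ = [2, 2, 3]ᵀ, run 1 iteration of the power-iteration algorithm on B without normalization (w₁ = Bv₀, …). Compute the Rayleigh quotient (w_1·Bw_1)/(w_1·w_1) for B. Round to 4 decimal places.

μ ≈ 14.2022

B = T + I has rows (4, 0, 7); (0, 8, 3); (7, 3, 8)
w1 = Bv₀ = (29, 25, 44)
Bw1 = (424, 332, 630)
w1·Bw1 = 48316; w1·w1 = 3402; μ ≈ 48316/3402 = 14.2022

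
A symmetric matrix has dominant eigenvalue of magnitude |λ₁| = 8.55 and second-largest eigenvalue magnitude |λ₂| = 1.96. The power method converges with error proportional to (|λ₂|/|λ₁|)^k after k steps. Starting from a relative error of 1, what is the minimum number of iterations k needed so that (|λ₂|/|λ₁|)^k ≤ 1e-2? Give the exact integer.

4

|λ₂/λ₁| = 1.96/8.55 = 0.22924
Need k ≥ ln(1e-2) / ln(0.22924) = -4.6052 / -1.4730 ≈ 3.126
Smallest integer k satisfying the bound: 4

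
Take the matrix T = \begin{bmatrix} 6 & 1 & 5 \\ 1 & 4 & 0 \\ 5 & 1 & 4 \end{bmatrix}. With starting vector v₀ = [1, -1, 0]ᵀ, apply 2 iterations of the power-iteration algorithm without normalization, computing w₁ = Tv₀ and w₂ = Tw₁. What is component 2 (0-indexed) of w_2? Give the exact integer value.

38

w1 = Tv₀ = (5, -3, 4)
w2 = Tw1 = (47, -7, 38)
The requested component of w2 is 38.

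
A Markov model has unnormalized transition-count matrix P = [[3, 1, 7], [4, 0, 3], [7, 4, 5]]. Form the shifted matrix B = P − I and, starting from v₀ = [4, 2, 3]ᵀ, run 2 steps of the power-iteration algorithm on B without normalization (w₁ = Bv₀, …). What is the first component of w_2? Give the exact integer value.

B = P − I has rows (2, 1, 7); (4, -1, 3); (7, 4, 4)
w1 = Bv₀ = (31, 23, 48)
w2 = Bw1 = (421, 245, 501)
Requested component of w2: 421

421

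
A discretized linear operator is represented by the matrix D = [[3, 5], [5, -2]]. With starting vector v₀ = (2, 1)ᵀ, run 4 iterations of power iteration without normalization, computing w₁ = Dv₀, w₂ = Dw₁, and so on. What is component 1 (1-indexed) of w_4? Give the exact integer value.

2677

w1 = Dv₀ = (11, 8)
w2 = Dw1 = (73, 39)
w3 = Dw2 = (414, 287)
w4 = Dw3 = (2677, 1496)
The requested component of w4 is 2677.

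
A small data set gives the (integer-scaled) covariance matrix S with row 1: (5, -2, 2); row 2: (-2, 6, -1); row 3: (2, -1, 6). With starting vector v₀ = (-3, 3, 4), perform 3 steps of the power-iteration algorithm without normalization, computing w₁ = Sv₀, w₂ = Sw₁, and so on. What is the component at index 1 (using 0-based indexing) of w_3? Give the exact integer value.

892

w1 = Sv₀ = (-13, 20, 15)
w2 = Sw1 = (-75, 131, 44)
w3 = Sw2 = (-549, 892, -17)
The requested component of w3 is 892.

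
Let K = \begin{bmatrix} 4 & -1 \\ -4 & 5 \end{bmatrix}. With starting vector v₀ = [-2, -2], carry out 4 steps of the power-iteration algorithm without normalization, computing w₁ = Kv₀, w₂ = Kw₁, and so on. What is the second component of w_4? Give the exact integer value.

w1 = Kv₀ = (4·(-2) + (-1)·(-2); (-4)·(-2) + 5·(-2)) = (-6, -2)
w2 = Kw1 = (4·(-6) + (-1)·(-2); (-4)·(-6) + 5·(-2)) = (-22, 14)
w3 = Kw2 = (-102, 158)
w4 = Kw3 = (-566, 1198)
The requested component of w4 is 1198.

1198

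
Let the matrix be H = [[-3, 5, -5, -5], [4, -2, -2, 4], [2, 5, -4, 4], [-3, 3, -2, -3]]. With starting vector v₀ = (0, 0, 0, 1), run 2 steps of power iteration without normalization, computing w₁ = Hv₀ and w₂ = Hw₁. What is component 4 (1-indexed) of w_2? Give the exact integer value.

28

w1 = Hv₀ = ((-3)·0 + 5·0 + (-5)·0 + (-5)·1; 4·0 + (-2)·0 + (-2)·0 + 4·1; 2·0 + 5·0 + (-4)·0 + 4·1; (-3)·0 + 3·0 + (-2)·0 + (-3)·1) = (-5, 4, 4, -3)
w2 = Hw1 = ((-3)·(-5) + 5·4 + (-5)·4 + (-5)·(-3); 4·(-5) + (-2)·4 + (-2)·4 + 4·(-3); 2·(-5) + 5·4 + (-4)·4 + 4·(-3); (-3)·(-5) + 3·4 + (-2)·4 + (-3)·(-3)) = (30, -48, -18, 28)
The requested component of w2 is 28.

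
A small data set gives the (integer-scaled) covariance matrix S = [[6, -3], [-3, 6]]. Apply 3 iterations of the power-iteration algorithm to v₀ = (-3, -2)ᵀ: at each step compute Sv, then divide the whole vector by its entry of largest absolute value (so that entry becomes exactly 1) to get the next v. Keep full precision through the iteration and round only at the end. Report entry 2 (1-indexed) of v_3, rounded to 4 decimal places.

-0.6875

Sv0 = (-12.00000, -3.00000); divide by -12.00000 → v1 = (1.00000, 0.25000)
Sv1 = (5.25000, -1.50000); divide by 5.25000 → v2 = (1.00000, -0.28571)
Sv2 = (6.85714, -4.71429); divide by 6.85714 → v3 = (1.00000, -0.68750)
Requested entry of v3: 297/-432 = -0.6875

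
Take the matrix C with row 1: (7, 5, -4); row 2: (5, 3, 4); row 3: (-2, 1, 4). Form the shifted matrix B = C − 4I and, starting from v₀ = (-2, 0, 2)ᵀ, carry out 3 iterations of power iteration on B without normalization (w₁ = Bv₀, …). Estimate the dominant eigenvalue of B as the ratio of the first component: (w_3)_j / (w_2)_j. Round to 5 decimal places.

B = C − 4I has rows (3, 5, -4); (5, -1, 4); (-2, 1, 0)
w1 = Bv₀ = (3·(-2) + 5·0 + (-4)·2; 5·(-2) + (-1)·0 + 4·2; (-2)·(-2) + 1·0 + 0·2) = (-14, -2, 4)
w2 = Bw1 = (3·(-14) + 5·(-2) + (-4)·4; 5·(-14) + (-1)·(-2) + 4·4; (-2)·(-14) + 1·(-2) + 0·4) = (-68, -52, 26)
w3 = Bw2 = (-568, -184, 84)
Ratio: -568/-68 = 8.35294

8.35294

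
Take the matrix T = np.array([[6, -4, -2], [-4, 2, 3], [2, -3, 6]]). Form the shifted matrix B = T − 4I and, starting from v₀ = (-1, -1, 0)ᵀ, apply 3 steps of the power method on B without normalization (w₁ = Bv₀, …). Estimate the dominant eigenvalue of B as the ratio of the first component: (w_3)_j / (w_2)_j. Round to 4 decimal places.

μ ≈ -2.1818

B = T − 4I has rows (2, -4, -2); (-4, -2, 3); (2, -3, 2)
w1 = Bv₀ = (2, 6, 1)
w2 = Bw1 = (-22, -17, -12)
w3 = Bw2 = (48, 86, -17)
Ratio: 48/-22 = -2.1818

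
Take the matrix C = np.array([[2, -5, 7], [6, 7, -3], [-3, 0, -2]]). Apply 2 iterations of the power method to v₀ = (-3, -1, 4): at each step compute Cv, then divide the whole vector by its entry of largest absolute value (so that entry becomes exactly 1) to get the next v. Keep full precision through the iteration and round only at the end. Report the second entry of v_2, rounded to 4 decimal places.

-0.4065

Cv0 = (27.00000, -37.00000, 1.00000); divide by -37.00000 → v1 = (-0.72973, 1.00000, -0.02703)
Cv1 = (-6.64865, 2.70270, 2.24324); divide by -6.64865 → v2 = (1.00000, -0.40650, -0.33740)
Requested entry of v2: -100/246 = -0.4065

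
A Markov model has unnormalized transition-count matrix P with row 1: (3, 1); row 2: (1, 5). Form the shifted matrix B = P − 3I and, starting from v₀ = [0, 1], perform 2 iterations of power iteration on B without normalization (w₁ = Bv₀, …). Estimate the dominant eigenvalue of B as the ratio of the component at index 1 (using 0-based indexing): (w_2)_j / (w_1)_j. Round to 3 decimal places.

2.500

B = P − 3I has rows (0, 1); (1, 2)
w1 = Bv₀ = (0·0 + 1·1; 1·0 + 2·1) = (1, 2)
w2 = Bw1 = (0·1 + 1·2; 1·1 + 2·2) = (2, 5)
Ratio: 5/2 = 2.500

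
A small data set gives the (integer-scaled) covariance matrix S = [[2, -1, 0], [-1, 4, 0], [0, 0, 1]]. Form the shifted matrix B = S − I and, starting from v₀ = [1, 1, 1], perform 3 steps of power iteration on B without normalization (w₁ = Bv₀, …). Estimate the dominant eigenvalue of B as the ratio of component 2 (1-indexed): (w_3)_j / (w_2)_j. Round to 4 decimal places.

B = S − I has rows (1, -1, 0); (-1, 3, 0); (0, 0, 0)
w1 = Bv₀ = (0, 2, 0)
w2 = Bw1 = (-2, 6, 0)
w3 = Bw2 = (-8, 20, 0)
Ratio: 20/6 = 3.3333

3.3333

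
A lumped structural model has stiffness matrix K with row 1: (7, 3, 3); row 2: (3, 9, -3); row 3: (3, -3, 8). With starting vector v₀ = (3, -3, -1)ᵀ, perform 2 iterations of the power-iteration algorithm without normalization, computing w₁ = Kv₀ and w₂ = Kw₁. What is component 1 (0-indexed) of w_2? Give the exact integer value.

w1 = Kv₀ = (9, -15, 10)
w2 = Kw1 = (48, -138, 152)
The requested component of w2 is -138.

-138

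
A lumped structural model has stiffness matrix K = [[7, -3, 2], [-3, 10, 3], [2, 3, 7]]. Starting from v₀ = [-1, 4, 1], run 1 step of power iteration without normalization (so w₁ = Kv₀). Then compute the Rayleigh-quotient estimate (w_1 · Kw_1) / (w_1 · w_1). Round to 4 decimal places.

λ ≈ 12.4105

w1 = Kv₀ = (7·(-1) + (-3)·4 + 2·1; (-3)·(-1) + 10·4 + 3·1; 2·(-1) + 3·4 + 7·1) = (-17, 46, 17)
Kw1 = (-223, 562, 223)
w1·Kw1 = (-17)·(-223) + 46·562 + 17·223 = 33434; w1·w1 = (-17)·(-17) + 46·46 + 17·17 = 2694
λ ≈ 33434/2694 = 12.4105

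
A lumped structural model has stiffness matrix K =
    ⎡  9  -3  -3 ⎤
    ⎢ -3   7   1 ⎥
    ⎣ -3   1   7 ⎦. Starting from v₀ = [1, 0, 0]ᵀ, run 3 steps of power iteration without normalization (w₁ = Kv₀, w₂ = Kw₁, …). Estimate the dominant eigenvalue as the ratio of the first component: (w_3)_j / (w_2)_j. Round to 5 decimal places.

w1 = Kv₀ = (9, -3, -3)
w2 = Kw1 = (99, -51, -51)
w3 = Kw2 = (1197, -705, -705)
Ratio at component: 1197 / 99 = 12.09091

λ ≈ 12.09091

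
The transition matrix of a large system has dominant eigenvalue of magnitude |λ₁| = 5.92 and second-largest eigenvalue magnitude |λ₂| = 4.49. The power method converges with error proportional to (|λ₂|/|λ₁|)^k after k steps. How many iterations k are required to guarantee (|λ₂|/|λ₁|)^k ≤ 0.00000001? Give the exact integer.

67

|λ₂/λ₁| = 4.49/5.92 = 0.75845
Need k ≥ ln(0.00000001) / ln(0.75845) = -18.4207 / -0.2765 ≈ 66.625
Smallest integer k satisfying the bound: 67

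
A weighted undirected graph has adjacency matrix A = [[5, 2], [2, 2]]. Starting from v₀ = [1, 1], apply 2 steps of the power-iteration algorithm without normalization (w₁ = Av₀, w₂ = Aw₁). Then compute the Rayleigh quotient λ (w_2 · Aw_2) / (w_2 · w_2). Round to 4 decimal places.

w1 = Av₀ = (5·1 + 2·1; 2·1 + 2·1) = (7, 4)
w2 = Aw1 = (5·7 + 2·4; 2·7 + 2·4) = (43, 22)
Aw2 = (259, 130)
w2·Aw2 = 43·259 + 22·130 = 13997; w2·w2 = 43·43 + 22·22 = 2333
λ ≈ 13997/2333 = 5.9996

λ ≈ 5.9996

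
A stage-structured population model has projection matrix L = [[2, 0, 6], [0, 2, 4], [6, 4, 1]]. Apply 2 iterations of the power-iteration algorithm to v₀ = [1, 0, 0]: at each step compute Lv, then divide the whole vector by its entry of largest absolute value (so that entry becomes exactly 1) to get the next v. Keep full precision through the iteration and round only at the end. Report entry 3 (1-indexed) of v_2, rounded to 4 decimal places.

0.4500

Lv0 = (2.00000, 0.00000, 6.00000); divide by 6.00000 → v1 = (0.33333, 0.00000, 1.00000)
Lv1 = (6.66667, 4.00000, 3.00000); divide by 6.66667 → v2 = (1.00000, 0.60000, 0.45000)
Requested entry of v2: 18/40 = 0.4500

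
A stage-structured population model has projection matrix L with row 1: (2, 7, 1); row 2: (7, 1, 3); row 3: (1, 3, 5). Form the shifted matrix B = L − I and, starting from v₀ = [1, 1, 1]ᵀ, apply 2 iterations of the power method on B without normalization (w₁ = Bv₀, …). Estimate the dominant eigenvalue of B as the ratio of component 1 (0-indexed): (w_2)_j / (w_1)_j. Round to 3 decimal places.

8.700

B = L − I has rows (1, 7, 1); (7, 0, 3); (1, 3, 4)
w1 = Bv₀ = (1·1 + 7·1 + 1·1; 7·1 + 0·1 + 3·1; 1·1 + 3·1 + 4·1) = (9, 10, 8)
w2 = Bw1 = (1·9 + 7·10 + 1·8; 7·9 + 0·10 + 3·8; 1·9 + 3·10 + 4·8) = (87, 87, 71)
Ratio: 87/10 = 8.700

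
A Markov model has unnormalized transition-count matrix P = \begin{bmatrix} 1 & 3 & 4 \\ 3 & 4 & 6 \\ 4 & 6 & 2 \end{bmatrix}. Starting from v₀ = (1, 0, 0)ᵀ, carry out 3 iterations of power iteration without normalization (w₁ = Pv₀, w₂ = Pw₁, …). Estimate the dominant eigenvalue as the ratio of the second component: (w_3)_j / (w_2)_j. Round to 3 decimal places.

w1 = Pv₀ = (1, 3, 4)
w2 = Pw1 = (26, 39, 30)
w3 = Pw2 = (263, 414, 398)
Ratio at component: 414 / 39 = 10.615

10.615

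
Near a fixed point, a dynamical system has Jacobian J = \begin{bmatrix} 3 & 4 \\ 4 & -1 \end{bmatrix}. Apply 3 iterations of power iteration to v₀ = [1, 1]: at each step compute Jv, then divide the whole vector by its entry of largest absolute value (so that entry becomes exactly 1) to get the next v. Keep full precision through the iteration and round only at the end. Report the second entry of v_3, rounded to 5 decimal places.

0.53769

Jv0 = (7.000000, 3.000000); divide by 7.000000 → v1 = (1.000000, 0.428571)
Jv1 = (4.714286, 3.571429); divide by 4.714286 → v2 = (1.000000, 0.757576)
Jv2 = (6.030303, 3.242424); divide by 6.030303 → v3 = (1.000000, 0.537688)
Requested entry of v3: 107/199 = 0.53769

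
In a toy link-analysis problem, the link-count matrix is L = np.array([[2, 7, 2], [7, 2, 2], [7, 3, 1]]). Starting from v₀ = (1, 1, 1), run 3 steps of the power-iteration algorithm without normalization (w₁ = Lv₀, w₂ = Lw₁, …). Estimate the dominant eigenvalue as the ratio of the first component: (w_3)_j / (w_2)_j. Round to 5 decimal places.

w1 = Lv₀ = (2·1 + 7·1 + 2·1; 7·1 + 2·1 + 2·1; 7·1 + 3·1 + 1·1) = (11, 11, 11)
w2 = Lw1 = (2·11 + 7·11 + 2·11; 7·11 + 2·11 + 2·11; 7·11 + 3·11 + 1·11) = (121, 121, 121)
w3 = Lw2 = (1331, 1331, 1331)
Ratio at component: 1331 / 121 = 11.00000

λ ≈ 11.00000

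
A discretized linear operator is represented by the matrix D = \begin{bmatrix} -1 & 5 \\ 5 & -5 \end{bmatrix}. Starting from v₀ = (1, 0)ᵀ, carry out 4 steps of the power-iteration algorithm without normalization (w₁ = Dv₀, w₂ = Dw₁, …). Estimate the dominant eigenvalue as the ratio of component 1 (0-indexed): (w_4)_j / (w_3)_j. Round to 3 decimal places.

w1 = Dv₀ = ((-1)·1 + 5·0; 5·1 + (-5)·0) = (-1, 5)
w2 = Dw1 = ((-1)·(-1) + 5·5; 5·(-1) + (-5)·5) = (26, -30)
w3 = Dw2 = (-176, 280)
w4 = Dw3 = (1576, -2280)
Ratio at component: -2280 / 280 = -8.143

-8.143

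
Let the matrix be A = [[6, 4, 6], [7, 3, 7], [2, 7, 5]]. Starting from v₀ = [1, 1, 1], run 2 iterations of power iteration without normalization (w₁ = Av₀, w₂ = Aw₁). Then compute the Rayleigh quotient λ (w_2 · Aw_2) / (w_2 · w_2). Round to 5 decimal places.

w1 = Av₀ = (16, 17, 14)
w2 = Aw1 = (248, 261, 221)
Aw2 = (3858, 4066, 3428)
w2·Aw2 = 248·3858 + 261·4066 + 221·3428 = 2775598; w2·w2 = 248·248 + 261·261 + 221·221 = 178466
λ ≈ 2775598/178466 = 15.55253

λ ≈ 15.55253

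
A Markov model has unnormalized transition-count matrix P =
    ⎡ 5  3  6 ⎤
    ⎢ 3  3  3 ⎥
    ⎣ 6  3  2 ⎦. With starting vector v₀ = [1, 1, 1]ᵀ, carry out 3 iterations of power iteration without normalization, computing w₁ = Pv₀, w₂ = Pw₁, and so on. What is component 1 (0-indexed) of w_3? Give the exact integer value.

w1 = Pv₀ = (5·1 + 3·1 + 6·1; 3·1 + 3·1 + 3·1; 6·1 + 3·1 + 2·1) = (14, 9, 11)
w2 = Pw1 = (5·14 + 3·9 + 6·11; 3·14 + 3·9 + 3·11; 6·14 + 3·9 + 2·11) = (163, 102, 133)
w3 = Pw2 = (1919, 1194, 1550)
The requested component of w3 is 1194.

1194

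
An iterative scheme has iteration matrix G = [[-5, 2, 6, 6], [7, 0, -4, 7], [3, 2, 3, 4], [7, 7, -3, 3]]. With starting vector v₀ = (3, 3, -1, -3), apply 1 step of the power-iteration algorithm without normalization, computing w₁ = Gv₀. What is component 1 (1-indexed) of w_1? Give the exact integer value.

w1 = Gv₀ = (-33, 4, 0, 36)
The requested component of w1 is -33.

-33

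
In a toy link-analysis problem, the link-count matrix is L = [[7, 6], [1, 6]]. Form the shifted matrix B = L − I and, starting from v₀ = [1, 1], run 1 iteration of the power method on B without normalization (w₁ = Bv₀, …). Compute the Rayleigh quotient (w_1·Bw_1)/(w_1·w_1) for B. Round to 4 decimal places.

B = L − I has rows (6, 6); (1, 5)
w1 = Bv₀ = (12, 6)
Bw1 = (108, 42)
w1·Bw1 = 1548; w1·w1 = 180; μ ≈ 1548/180 = 8.6000

μ ≈ 8.6000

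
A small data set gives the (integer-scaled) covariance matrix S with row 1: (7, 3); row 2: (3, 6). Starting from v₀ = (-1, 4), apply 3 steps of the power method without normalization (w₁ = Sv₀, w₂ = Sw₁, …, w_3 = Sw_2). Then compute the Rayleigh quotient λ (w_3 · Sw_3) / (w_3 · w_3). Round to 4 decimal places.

9.4851

w1 = Sv₀ = (5, 21)
w2 = Sw1 = (98, 141)
w3 = Sw2 = (1109, 1140)
Sw3 = (11183, 10167)
w3·Sw3 = 1109·11183 + 1140·10167 = 23992327; w3·w3 = 1109·1109 + 1140·1140 = 2529481
λ ≈ 23992327/2529481 = 9.4851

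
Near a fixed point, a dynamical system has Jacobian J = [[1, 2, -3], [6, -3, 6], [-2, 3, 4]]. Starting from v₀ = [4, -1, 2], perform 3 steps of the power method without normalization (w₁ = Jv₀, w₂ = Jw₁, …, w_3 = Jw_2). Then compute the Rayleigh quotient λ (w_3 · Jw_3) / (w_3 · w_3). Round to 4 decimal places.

w1 = Jv₀ = (1·4 + 2·(-1) + (-3)·2; 6·4 + (-3)·(-1) + 6·2; (-2)·4 + 3·(-1) + 4·2) = (-4, 39, -3)
w2 = Jw1 = (1·(-4) + 2·39 + (-3)·(-3); 6·(-4) + (-3)·39 + 6·(-3); (-2)·(-4) + 3·39 + 4·(-3)) = (83, -159, 113)
w3 = Jw2 = (-574, 1653, -191)
Jw3 = (3305, -9549, 5343)
w3·Jw3 = (-574)·3305 + 1653·(-9549) + (-191)·5343 = -18702080; w3·w3 = (-574)·(-574) + 1653·1653 + (-191)·(-191) = 3098366
λ ≈ -18702080/3098366 = -6.0361

-6.0361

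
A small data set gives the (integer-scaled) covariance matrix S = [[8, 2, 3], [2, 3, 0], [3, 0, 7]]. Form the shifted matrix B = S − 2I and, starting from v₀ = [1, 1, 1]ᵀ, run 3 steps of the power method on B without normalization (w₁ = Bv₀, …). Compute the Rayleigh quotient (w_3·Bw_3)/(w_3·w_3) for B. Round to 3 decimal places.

B = S − 2I has rows (6, 2, 3); (2, 1, 0); (3, 0, 5)
w1 = Bv₀ = (6·1 + 2·1 + 3·1; 2·1 + 1·1 + 0·1; 3·1 + 0·1 + 5·1) = (11, 3, 8)
w2 = Bw1 = (6·11 + 2·3 + 3·8; 2·11 + 1·3 + 0·8; 3·11 + 0·3 + 5·8) = (96, 25, 73)
w3 = Bw2 = (845, 217, 653)
Bw3 = (7463, 1907, 5800)
w3·Bw3 = 10507454; w3·w3 = 1187523; μ ≈ 10507454/1187523 = 8.848

μ ≈ 8.848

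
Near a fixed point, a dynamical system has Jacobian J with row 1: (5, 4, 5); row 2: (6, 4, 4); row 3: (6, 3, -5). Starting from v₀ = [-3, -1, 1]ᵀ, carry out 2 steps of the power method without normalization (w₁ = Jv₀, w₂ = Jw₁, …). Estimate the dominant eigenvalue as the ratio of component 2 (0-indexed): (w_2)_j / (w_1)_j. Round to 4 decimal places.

0.3077

w1 = Jv₀ = (-14, -18, -26)
w2 = Jw1 = (-272, -260, -8)
Ratio at component: -8 / -26 = 0.3077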